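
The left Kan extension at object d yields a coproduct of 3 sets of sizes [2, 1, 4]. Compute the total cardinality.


Pointwise, the left Kan extension (Lan_F H)(d) is the colimit, indexed
by the comma category (F downarrow d), of H composed with the
projection (F downarrow d) -> C. Here that colimit is given
as a coproduct (disjoint union) of sets, so its cardinality is the
sum of the sizes of the summands.
Coproduct of sets with sizes: 2 + 1 + 4
= 7

7


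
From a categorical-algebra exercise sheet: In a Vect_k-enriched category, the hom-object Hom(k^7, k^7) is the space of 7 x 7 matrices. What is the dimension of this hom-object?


In Vect-enriched categories, Hom(k^n, k^m) is the space of m x n matrices.
dim(Hom(k^7, k^7)) = 7 * 7 = 49

49


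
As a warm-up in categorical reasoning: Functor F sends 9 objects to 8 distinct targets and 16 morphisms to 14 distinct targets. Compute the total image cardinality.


The image of F consists of distinct objects and distinct morphisms.
|Im(F)| on objects = 8
|Im(F)| on morphisms = 14
Total image cardinality = 8 + 14 = 22

22


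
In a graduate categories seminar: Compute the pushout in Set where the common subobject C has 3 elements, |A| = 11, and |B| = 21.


The pushout A +_C B identifies the images of C in A and B.
|A +_C B| = |A| + |B| - |C| (for injections).
= 11 + 21 - 3 = 29

29


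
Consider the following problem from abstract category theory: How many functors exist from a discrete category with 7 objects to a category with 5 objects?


A functor from a discrete category C to D is determined by
where each object maps. Each of the 7 objects of C can map
to any of the 5 objects of D independently.
Number of functors = 5^7 = 78125

78125


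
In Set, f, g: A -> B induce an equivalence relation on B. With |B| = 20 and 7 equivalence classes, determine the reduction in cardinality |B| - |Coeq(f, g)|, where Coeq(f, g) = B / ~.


The coequalizer Coeq(f, g) = B / ~ has one element per equivalence class.
|B| = 20, |Coeq(f, g)| = 7.
|B| - |Coeq(f, g)| = 20 - 7 = 13.

13


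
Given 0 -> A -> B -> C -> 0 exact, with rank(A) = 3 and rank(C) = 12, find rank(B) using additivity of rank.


For a short exact sequence 0 -> A -> B -> C -> 0,
rank is additive: rank(B) = rank(A) + rank(C).
rank(B) = 3 + 12 = 15

15


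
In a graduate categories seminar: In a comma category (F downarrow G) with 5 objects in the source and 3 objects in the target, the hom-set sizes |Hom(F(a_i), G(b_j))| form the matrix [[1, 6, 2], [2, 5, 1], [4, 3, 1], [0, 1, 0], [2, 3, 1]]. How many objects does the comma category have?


Objects of (F downarrow G) are triples (a, b, h: F(a)->G(b)).
The count equals the sum of all entries in the hom-matrix.
sum(row 0) = 9
sum(row 1) = 8
sum(row 2) = 8
sum(row 3) = 1
sum(row 4) = 6
Grand total = 32

32


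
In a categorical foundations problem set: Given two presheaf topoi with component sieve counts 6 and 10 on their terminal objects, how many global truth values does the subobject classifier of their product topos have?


In a product of presheaf topoi E_1 x E_2, the subobject classifier
is Omega = Omega_1 x Omega_2 (componentwise), so
|Omega(top)| = |Omega_1(top_1)| * |Omega_2(top_2)|.
= 6 * 10 = 60.

60


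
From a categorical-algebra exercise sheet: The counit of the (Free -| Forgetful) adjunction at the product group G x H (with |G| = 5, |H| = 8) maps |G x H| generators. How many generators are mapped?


The counit epsilon_K: F(U(K)) -> K of the Free-Forgetful adjunction
maps |K| generators of F(U(K)) into K. For K = G x H (the product group),
|G x H| = |G| * |H|.
Total generators mapped = 5 * 8 = 40.

40


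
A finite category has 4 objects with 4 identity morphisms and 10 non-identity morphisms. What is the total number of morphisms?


Each object has an identity morphism, giving 4 identities.
Adding the 10 non-identity morphisms:
Total = 4 + 10 = 14

14


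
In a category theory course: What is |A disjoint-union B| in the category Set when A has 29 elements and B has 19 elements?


In Set, the coproduct A + B is the disjoint union.
|A + B| = |A| + |B| = 29 + 19 = 48

48


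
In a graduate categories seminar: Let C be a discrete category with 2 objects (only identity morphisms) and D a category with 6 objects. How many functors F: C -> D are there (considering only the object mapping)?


A functor from a discrete category C to D is determined by
where each object maps. Each of the 2 objects of C can map
to any of the 6 objects of D independently.
Number of functors = 6^2 = 36

36


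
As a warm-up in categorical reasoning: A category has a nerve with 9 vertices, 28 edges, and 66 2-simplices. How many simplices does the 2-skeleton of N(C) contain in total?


The 2-skeleton of the nerve N(C) consists of simplices in dimensions 0, 1, 2:
  |N(C)_0| = 9 (objects)
  |N(C)_1| = 28 (morphisms)
  |N(C)_2| = 66 (composable pairs)
Total = 9 + 28 + 66 = 103

103


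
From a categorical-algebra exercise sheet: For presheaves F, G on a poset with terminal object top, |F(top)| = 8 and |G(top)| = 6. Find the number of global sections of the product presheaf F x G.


Global sections of a presheaf on a poset with terminal top satisfy
Gamma(H) ~ H(top). Presheaves admit pointwise products, so
(F x G)(top) = F(top) x G(top) (Cartesian product).
|Gamma(F x G)| = |F(top)| * |G(top)| = 8 * 6 = 48.

48


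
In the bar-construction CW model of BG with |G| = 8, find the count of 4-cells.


In the bar-construction CW model of BG, the n-cells are indexed by
n-tuples [g_1|...|g_n] of non-identity elements of G (degenerate
simplices with some g_i = e do not contribute cells), so there are
(|G| - 1)^n n-cells.
For dim = 4 with |G| = 8:
cells = (8 - 1)^4 = 7^4 = 2401

2401


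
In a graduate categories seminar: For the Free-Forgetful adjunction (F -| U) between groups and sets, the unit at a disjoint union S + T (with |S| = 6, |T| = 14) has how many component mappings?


The unit eta_X: X -> U(F(X)) of the Free-Forgetful adjunction
maps each element of X to a generator of F(X). For X = S + T (disjoint
union in Set), |S + T| = |S| + |T|.
Total mappings = 6 + 14 = 20.

20


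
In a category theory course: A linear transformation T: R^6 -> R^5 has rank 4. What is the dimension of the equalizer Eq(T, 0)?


The equalizer of f and the zero map is ker(f).
By the rank-nullity theorem: dim(ker(f)) = dim(domain) - rank(f).
dim(ker(f)) = 6 - 4 = 2

2


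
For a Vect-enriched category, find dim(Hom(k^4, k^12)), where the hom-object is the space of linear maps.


In Vect-enriched categories, Hom(k^n, k^m) is the space of m x n matrices.
dim(Hom(k^4, k^12)) = 12 * 4 = 48

48


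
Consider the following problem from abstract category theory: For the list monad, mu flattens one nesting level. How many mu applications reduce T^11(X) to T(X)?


Each application of mu: T^2 -> T removes one layer of nesting.
Starting at depth 11 (i.e., T^11(X)), we need to reach T(X).
Number of mu applications = 11 - 1 = 10

10


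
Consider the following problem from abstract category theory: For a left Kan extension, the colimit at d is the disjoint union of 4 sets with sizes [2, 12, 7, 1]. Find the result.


Pointwise, the left Kan extension (Lan_F H)(d) is the colimit, indexed
by the comma category (F downarrow d), of H composed with the
projection (F downarrow d) -> C. Here that colimit is given
as a coproduct (disjoint union) of sets, so its cardinality is the
sum of the sizes of the summands.
Coproduct of sets with sizes: 2 + 12 + 7 + 1
= 22

22


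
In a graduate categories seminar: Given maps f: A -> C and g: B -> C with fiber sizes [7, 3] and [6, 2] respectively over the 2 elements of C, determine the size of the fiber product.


The pullback A x_C B consists of pairs (a, b) with f(a) = g(b).
For each element c in C, the fiber product has |f^-1(c)| * |g^-1(c)| elements.
Summing over C: 7 * 6 + 3 * 2
= 42 + 6 = 48

48


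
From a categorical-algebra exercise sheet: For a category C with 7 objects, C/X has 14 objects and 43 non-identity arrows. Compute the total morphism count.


In the slice category C/X, objects are morphisms to X.
Identity morphisms: 14 (one per object of C/X).
Non-identity morphisms: 43.
Total = 14 + 43 = 57

57


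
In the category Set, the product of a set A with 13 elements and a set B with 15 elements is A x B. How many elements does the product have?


In Set, the product A x B is the Cartesian product.
By the universal property, |A x B| = |A| * |B|.
|A x B| = 13 * 15 = 195

195


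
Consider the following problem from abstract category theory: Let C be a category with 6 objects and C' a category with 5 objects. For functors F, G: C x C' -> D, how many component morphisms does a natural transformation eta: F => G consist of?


A natural transformation eta: F => G assigns one component morphism per
object of the domain category.
The domain is the product category C x C', so
|Ob(C x C')| = |Ob(C)| * |Ob(C')| = 6 * 5 = 30.
Therefore eta has 30 component morphisms.

30


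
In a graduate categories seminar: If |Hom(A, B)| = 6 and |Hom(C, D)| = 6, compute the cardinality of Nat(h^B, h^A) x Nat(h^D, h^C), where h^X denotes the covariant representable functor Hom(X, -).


By the Yoneda lemma, Nat(h^B, h^A) is isomorphic to Hom(A, B),
so |Nat(h^B, h^A)| = |Hom(A, B)| and |Nat(h^D, h^C)| = |Hom(C, D)|.
|Hom(A, B)| = 6, |Hom(C, D)| = 6.
|Nat(h^B, h^A) x Nat(h^D, h^C)| = 6 * 6 = 36

36


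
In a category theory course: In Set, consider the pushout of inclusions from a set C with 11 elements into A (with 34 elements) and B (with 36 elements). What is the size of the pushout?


The pushout A +_C B identifies the images of C in A and B.
|A +_C B| = |A| + |B| - |C| (for injections).
= 34 + 36 - 11 = 59

59


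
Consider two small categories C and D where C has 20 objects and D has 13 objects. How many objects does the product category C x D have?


The product category C x D has objects that are pairs (c, d).
Number of pairs = |Ob(C)| * |Ob(D)| = 20 * 13 = 260

260


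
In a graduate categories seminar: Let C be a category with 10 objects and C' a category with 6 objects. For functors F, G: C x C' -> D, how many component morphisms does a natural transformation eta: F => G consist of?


A natural transformation eta: F => G assigns one component morphism per
object of the domain category.
The domain is the product category C x C', so
|Ob(C x C')| = |Ob(C)| * |Ob(C')| = 10 * 6 = 60.
Therefore eta has 60 component morphisms.

60


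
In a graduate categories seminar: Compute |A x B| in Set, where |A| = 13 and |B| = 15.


In Set, the product A x B is the Cartesian product.
By the universal property, |A x B| = |A| * |B|.
|A x B| = 13 * 15 = 195

195


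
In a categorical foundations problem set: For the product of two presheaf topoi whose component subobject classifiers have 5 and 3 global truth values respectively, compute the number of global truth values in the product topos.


In a product of presheaf topoi E_1 x E_2, the subobject classifier
is Omega = Omega_1 x Omega_2 (componentwise), so
|Omega(top)| = |Omega_1(top_1)| * |Omega_2(top_2)|.
= 5 * 3 = 15.

15


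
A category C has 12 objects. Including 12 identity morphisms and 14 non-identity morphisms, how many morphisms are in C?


Each object has an identity morphism, giving 12 identities.
Adding the 14 non-identity morphisms:
Total = 12 + 14 = 26

26


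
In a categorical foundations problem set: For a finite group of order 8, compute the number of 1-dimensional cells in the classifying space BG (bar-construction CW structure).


In the bar-construction CW model of BG, the n-cells are indexed by
n-tuples [g_1|...|g_n] of non-identity elements of G (degenerate
simplices with some g_i = e do not contribute cells), so there are
(|G| - 1)^n n-cells.
For dim = 1 with |G| = 8:
cells = (8 - 1)^1 = 7^1 = 7

7


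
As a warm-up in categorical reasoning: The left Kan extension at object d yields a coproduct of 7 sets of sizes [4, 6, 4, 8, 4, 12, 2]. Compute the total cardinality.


Pointwise, the left Kan extension (Lan_F H)(d) is the colimit, indexed
by the comma category (F downarrow d), of H composed with the
projection (F downarrow d) -> C. Here that colimit is given
as a coproduct (disjoint union) of sets, so its cardinality is the
sum of the sizes of the summands.
Coproduct of sets with sizes: 4 + 6 + 4 + 8 + 4 + 12 + 2
= 40

40


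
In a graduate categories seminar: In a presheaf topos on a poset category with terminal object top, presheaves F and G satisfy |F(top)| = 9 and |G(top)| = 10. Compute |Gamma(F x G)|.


Global sections of a presheaf on a poset with terminal top satisfy
Gamma(H) ~ H(top). Presheaves admit pointwise products, so
(F x G)(top) = F(top) x G(top) (Cartesian product).
|Gamma(F x G)| = |F(top)| * |G(top)| = 9 * 10 = 90.

90


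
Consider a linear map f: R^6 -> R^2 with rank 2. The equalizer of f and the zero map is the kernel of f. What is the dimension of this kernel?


The equalizer of f and the zero map is ker(f).
By the rank-nullity theorem: dim(ker(f)) = dim(domain) - rank(f).
dim(ker(f)) = 6 - 2 = 4

4


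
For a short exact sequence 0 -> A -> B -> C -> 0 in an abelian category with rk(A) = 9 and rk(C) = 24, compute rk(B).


For a short exact sequence 0 -> A -> B -> C -> 0,
rank is additive: rank(B) = rank(A) + rank(C).
rank(B) = 9 + 24 = 33

33


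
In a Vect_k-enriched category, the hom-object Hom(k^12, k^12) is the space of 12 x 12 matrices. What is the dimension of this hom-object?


In Vect-enriched categories, Hom(k^n, k^m) is the space of m x n matrices.
dim(Hom(k^12, k^12)) = 12 * 12 = 144

144


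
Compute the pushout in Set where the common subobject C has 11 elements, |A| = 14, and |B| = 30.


The pushout A +_C B identifies the images of C in A and B.
|A +_C B| = |A| + |B| - |C| (for injections).
= 14 + 30 - 11 = 33

33


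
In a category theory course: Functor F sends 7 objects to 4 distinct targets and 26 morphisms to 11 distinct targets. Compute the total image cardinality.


The image of F consists of distinct objects and distinct morphisms.
|Im(F)| on objects = 4
|Im(F)| on morphisms = 11
Total image cardinality = 4 + 11 = 15

15


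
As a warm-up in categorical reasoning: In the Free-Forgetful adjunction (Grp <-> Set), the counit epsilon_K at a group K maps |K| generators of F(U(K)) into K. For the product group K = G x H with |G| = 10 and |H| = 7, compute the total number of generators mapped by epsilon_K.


The counit epsilon_K: F(U(K)) -> K of the Free-Forgetful adjunction
maps |K| generators of F(U(K)) into K. For K = G x H (the product group),
|G x H| = |G| * |H|.
Total generators mapped = 10 * 7 = 70.

70


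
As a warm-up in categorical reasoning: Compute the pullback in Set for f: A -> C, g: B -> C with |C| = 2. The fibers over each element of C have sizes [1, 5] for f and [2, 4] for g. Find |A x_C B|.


The pullback A x_C B consists of pairs (a, b) with f(a) = g(b).
For each element c in C, the fiber product has |f^-1(c)| * |g^-1(c)| elements.
Summing over C: 1 * 2 + 5 * 4
= 2 + 20 = 22

22


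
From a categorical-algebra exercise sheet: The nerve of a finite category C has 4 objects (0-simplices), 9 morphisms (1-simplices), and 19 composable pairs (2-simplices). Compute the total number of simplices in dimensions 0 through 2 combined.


The 2-skeleton of the nerve N(C) consists of simplices in dimensions 0, 1, 2:
  |N(C)_0| = 4 (objects)
  |N(C)_1| = 9 (morphisms)
  |N(C)_2| = 19 (composable pairs)
Total = 4 + 9 + 19 = 32

32


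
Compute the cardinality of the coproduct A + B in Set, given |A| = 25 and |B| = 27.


In Set, the coproduct A + B is the disjoint union.
|A + B| = |A| + |B| = 25 + 27 = 52

52


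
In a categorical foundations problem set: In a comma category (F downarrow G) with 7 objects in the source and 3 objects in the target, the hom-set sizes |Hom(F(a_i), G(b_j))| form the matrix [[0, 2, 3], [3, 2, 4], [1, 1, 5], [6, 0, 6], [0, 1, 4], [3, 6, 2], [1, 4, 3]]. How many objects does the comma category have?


Objects of (F downarrow G) are triples (a, b, h: F(a)->G(b)).
The count equals the sum of all entries in the hom-matrix.
sum(row 0) = 5
sum(row 1) = 9
sum(row 2) = 7
sum(row 3) = 12
sum(row 4) = 5
sum(row 5) = 11
sum(row 6) = 8
Grand total = 57

57


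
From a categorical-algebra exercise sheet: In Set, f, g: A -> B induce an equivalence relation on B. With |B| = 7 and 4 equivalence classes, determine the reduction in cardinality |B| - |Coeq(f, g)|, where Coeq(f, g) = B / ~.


The coequalizer Coeq(f, g) = B / ~ has one element per equivalence class.
|B| = 7, |Coeq(f, g)| = 4.
|B| - |Coeq(f, g)| = 7 - 4 = 3.

3


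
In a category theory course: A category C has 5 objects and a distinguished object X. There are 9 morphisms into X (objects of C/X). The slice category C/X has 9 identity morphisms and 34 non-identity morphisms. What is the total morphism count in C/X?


In the slice category C/X, objects are morphisms to X.
Identity morphisms: 9 (one per object of C/X).
Non-identity morphisms: 34.
Total = 9 + 34 = 43

43


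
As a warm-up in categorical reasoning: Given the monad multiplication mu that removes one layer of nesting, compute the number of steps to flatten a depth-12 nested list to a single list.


Each application of mu: T^2 -> T removes one layer of nesting.
Starting at depth 12 (i.e., T^12(X)), we need to reach T(X).
Number of mu applications = 12 - 1 = 11

11


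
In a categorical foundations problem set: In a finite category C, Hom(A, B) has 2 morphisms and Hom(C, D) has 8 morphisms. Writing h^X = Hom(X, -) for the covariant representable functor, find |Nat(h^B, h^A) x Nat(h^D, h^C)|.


By the Yoneda lemma, Nat(h^B, h^A) is isomorphic to Hom(A, B),
so |Nat(h^B, h^A)| = |Hom(A, B)| and |Nat(h^D, h^C)| = |Hom(C, D)|.
|Hom(A, B)| = 2, |Hom(C, D)| = 8.
|Nat(h^B, h^A) x Nat(h^D, h^C)| = 2 * 8 = 16

16


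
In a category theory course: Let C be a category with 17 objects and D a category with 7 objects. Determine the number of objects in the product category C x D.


The product category C x D has objects that are pairs (c, d).
Number of pairs = |Ob(C)| * |Ob(D)| = 17 * 7 = 119

119


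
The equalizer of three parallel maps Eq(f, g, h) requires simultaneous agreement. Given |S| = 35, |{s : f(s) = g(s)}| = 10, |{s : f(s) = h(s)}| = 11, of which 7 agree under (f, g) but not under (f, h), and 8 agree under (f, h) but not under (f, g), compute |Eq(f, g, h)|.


Eq(f, g, h) is the triple-agreement set: points in S where all three
maps take the same value. Using inclusion-exclusion on the pairwise data:
Pair (f, g) agrees on 10 points; pair (f, h) on 11 points.
Points agreeing under (f, g) but not (f, h) = 7; under (f, h) but not (f, g) = 8.
Triple-agreement = agreement-in-(f, g) minus points that agree under (f, g) but not (f, h):
|Eq(f, g, h)| = 10 - 7 = 3
(cross-check via (f, h): 11 - 8 = 3.)

3


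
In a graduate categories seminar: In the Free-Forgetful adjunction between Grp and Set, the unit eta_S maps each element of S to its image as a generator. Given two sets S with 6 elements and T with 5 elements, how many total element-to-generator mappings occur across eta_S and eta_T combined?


The unit eta_X: X -> U(F(X)) of the Free-Forgetful adjunction
maps each element of X to a generator of F(X). For X = S + T (disjoint
union in Set), |S + T| = |S| + |T|.
Total mappings = 6 + 5 = 11.

11


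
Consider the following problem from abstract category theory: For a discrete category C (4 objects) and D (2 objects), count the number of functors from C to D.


A functor from a discrete category C to D is determined by
where each object maps. Each of the 4 objects of C can map
to any of the 2 objects of D independently.
Number of functors = 2^4 = 16

16


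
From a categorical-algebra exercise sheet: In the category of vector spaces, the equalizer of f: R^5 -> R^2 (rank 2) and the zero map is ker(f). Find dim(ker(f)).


The equalizer of f and the zero map is ker(f).
By the rank-nullity theorem: dim(ker(f)) = dim(domain) - rank(f).
dim(ker(f)) = 5 - 2 = 3

3


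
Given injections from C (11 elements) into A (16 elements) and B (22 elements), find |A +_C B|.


The pushout A +_C B identifies the images of C in A and B.
|A +_C B| = |A| + |B| - |C| (for injections).
= 16 + 22 - 11 = 27

27


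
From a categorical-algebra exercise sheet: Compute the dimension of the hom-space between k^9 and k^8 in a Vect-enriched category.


In Vect-enriched categories, Hom(k^n, k^m) is the space of m x n matrices.
dim(Hom(k^9, k^8)) = 8 * 9 = 72

72


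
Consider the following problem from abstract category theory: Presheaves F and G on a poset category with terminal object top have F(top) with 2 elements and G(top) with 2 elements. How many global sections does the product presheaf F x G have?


Global sections of a presheaf on a poset with terminal top satisfy
Gamma(H) ~ H(top). Presheaves admit pointwise products, so
(F x G)(top) = F(top) x G(top) (Cartesian product).
|Gamma(F x G)| = |F(top)| * |G(top)| = 2 * 2 = 4.

4


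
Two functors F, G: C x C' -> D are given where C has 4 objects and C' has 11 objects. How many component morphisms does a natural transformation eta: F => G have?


A natural transformation eta: F => G assigns one component morphism per
object of the domain category.
The domain is the product category C x C', so
|Ob(C x C')| = |Ob(C)| * |Ob(C')| = 4 * 11 = 44.
Therefore eta has 44 component morphisms.

44


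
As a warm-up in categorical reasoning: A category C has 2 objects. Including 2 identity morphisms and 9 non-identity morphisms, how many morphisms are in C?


Each object has an identity morphism, giving 2 identities.
Adding the 9 non-identity morphisms:
Total = 2 + 9 = 11

11


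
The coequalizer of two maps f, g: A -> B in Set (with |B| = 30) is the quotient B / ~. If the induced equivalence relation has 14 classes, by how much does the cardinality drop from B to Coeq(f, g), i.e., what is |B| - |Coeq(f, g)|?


The coequalizer Coeq(f, g) = B / ~ has one element per equivalence class.
|B| = 30, |Coeq(f, g)| = 14.
|B| - |Coeq(f, g)| = 30 - 14 = 16.

16


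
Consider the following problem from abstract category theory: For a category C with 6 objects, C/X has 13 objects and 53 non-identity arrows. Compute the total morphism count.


In the slice category C/X, objects are morphisms to X.
Identity morphisms: 13 (one per object of C/X).
Non-identity morphisms: 53.
Total = 13 + 53 = 66

66


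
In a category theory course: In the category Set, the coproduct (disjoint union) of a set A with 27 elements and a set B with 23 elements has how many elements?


In Set, the coproduct A + B is the disjoint union.
|A + B| = |A| + |B| = 27 + 23 = 50

50


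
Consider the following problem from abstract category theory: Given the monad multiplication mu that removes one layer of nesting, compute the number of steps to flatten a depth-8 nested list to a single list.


Each application of mu: T^2 -> T removes one layer of nesting.
Starting at depth 8 (i.e., T^8(X)), we need to reach T(X).
Number of mu applications = 8 - 1 = 7

7


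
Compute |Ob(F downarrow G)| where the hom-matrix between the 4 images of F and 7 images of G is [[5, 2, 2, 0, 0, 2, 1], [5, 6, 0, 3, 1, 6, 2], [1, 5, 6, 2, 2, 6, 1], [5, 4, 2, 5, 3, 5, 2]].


Objects of (F downarrow G) are triples (a, b, h: F(a)->G(b)).
The count equals the sum of all entries in the hom-matrix.
sum(row 0) = 12
sum(row 1) = 23
sum(row 2) = 23
sum(row 3) = 26
Grand total = 84

84


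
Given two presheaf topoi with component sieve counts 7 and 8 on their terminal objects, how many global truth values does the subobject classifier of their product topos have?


In a product of presheaf topoi E_1 x E_2, the subobject classifier
is Omega = Omega_1 x Omega_2 (componentwise), so
|Omega(top)| = |Omega_1(top_1)| * |Omega_2(top_2)|.
= 7 * 8 = 56.

56


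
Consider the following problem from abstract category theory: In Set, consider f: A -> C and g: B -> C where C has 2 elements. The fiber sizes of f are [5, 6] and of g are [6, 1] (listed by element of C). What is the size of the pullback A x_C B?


The pullback A x_C B consists of pairs (a, b) with f(a) = g(b).
For each element c in C, the fiber product has |f^-1(c)| * |g^-1(c)| elements.
Summing over C: 5 * 6 + 6 * 1
= 30 + 6 = 36

36


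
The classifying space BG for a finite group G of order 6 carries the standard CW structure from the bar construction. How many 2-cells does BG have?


In the bar-construction CW model of BG, the n-cells are indexed by
n-tuples [g_1|...|g_n] of non-identity elements of G (degenerate
simplices with some g_i = e do not contribute cells), so there are
(|G| - 1)^n n-cells.
For dim = 2 with |G| = 6:
cells = (6 - 1)^2 = 5^2 = 25

25


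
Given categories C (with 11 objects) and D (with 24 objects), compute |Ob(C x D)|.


The product category C x D has objects that are pairs (c, d).
Number of pairs = |Ob(C)| * |Ob(D)| = 11 * 24 = 264

264


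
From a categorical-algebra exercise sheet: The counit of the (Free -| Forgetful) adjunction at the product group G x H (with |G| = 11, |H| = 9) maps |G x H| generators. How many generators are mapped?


The counit epsilon_K: F(U(K)) -> K of the Free-Forgetful adjunction
maps |K| generators of F(U(K)) into K. For K = G x H (the product group),
|G x H| = |G| * |H|.
Total generators mapped = 11 * 9 = 99.

99


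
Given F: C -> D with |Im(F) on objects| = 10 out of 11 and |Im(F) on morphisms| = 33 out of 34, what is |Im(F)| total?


The image of F consists of distinct objects and distinct morphisms.
|Im(F)| on objects = 10
|Im(F)| on morphisms = 33
Total image cardinality = 10 + 33 = 43

43


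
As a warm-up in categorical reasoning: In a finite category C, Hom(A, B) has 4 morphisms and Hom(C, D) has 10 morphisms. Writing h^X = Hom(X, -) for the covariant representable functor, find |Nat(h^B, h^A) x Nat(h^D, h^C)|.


By the Yoneda lemma, Nat(h^B, h^A) is isomorphic to Hom(A, B),
so |Nat(h^B, h^A)| = |Hom(A, B)| and |Nat(h^D, h^C)| = |Hom(C, D)|.
|Hom(A, B)| = 4, |Hom(C, D)| = 10.
|Nat(h^B, h^A) x Nat(h^D, h^C)| = 4 * 10 = 40

40


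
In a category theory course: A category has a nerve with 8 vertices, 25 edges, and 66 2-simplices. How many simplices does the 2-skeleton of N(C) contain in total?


The 2-skeleton of the nerve N(C) consists of simplices in dimensions 0, 1, 2:
  |N(C)_0| = 8 (objects)
  |N(C)_1| = 25 (morphisms)
  |N(C)_2| = 66 (composable pairs)
Total = 8 + 25 + 66 = 99

99


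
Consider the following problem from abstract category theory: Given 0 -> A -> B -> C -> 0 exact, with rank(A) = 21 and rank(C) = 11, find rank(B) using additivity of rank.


For a short exact sequence 0 -> A -> B -> C -> 0,
rank is additive: rank(B) = rank(A) + rank(C).
rank(B) = 21 + 11 = 32

32


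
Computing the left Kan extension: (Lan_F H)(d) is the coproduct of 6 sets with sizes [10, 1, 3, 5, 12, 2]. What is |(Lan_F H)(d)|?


Pointwise, the left Kan extension (Lan_F H)(d) is the colimit, indexed
by the comma category (F downarrow d), of H composed with the
projection (F downarrow d) -> C. Here that colimit is given
as a coproduct (disjoint union) of sets, so its cardinality is the
sum of the sizes of the summands.
Coproduct of sets with sizes: 10 + 1 + 3 + 5 + 12 + 2
= 33

33


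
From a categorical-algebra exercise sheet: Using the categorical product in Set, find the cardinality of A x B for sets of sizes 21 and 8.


In Set, the product A x B is the Cartesian product.
By the universal property, |A x B| = |A| * |B|.
|A x B| = 21 * 8 = 168

168


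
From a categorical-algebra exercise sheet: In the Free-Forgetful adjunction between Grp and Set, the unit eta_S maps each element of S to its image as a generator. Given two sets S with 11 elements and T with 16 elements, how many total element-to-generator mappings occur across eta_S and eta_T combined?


The unit eta_X: X -> U(F(X)) of the Free-Forgetful adjunction
maps each element of X to a generator of F(X). For X = S + T (disjoint
union in Set), |S + T| = |S| + |T|.
Total mappings = 11 + 16 = 27.

27


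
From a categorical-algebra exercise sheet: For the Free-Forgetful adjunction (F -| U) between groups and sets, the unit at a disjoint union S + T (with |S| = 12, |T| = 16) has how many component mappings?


The unit eta_X: X -> U(F(X)) of the Free-Forgetful adjunction
maps each element of X to a generator of F(X). For X = S + T (disjoint
union in Set), |S + T| = |S| + |T|.
Total mappings = 12 + 16 = 28.

28


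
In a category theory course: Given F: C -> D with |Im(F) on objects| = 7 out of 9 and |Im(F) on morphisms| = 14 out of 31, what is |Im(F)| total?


The image of F consists of distinct objects and distinct morphisms.
|Im(F)| on objects = 7
|Im(F)| on morphisms = 14
Total image cardinality = 7 + 14 = 21

21


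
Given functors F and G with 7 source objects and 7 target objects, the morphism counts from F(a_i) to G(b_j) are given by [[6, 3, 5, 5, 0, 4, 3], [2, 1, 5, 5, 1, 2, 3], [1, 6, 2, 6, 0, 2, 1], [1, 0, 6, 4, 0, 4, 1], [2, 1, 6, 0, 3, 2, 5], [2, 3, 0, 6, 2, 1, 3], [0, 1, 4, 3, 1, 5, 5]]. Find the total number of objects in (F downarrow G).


Objects of (F downarrow G) are triples (a, b, h: F(a)->G(b)).
The count equals the sum of all entries in the hom-matrix.
sum(row 0) = 26
sum(row 1) = 19
sum(row 2) = 18
sum(row 3) = 16
sum(row 4) = 19
sum(row 5) = 17
sum(row 6) = 19
Grand total = 134

134


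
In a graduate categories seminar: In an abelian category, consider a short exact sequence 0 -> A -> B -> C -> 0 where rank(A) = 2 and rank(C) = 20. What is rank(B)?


For a short exact sequence 0 -> A -> B -> C -> 0,
rank is additive: rank(B) = rank(A) + rank(C).
rank(B) = 2 + 20 = 22

22


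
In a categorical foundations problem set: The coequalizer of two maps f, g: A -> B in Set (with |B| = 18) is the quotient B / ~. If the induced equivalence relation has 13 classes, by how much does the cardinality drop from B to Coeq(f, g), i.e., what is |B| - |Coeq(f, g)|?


The coequalizer Coeq(f, g) = B / ~ has one element per equivalence class.
|B| = 18, |Coeq(f, g)| = 13.
|B| - |Coeq(f, g)| = 18 - 13 = 5.

5


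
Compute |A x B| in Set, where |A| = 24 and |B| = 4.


In Set, the product A x B is the Cartesian product.
By the universal property, |A x B| = |A| * |B|.
|A x B| = 24 * 4 = 96

96


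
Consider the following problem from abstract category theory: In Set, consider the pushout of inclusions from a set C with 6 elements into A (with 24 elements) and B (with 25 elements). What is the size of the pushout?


The pushout A +_C B identifies the images of C in A and B.
|A +_C B| = |A| + |B| - |C| (for injections).
= 24 + 25 - 6 = 43

43


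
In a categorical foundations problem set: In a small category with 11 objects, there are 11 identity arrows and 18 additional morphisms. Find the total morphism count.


Each object has an identity morphism, giving 11 identities.
Adding the 18 non-identity morphisms:
Total = 11 + 18 = 29

29


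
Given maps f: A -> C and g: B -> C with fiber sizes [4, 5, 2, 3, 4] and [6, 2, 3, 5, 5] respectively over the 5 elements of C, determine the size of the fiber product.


The pullback A x_C B consists of pairs (a, b) with f(a) = g(b).
For each element c in C, the fiber product has |f^-1(c)| * |g^-1(c)| elements.
Summing over C: 4 * 6 + 5 * 2 + 2 * 3 + 3 * 5 + 4 * 5
= 24 + 10 + 6 + 15 + 20 = 75

75


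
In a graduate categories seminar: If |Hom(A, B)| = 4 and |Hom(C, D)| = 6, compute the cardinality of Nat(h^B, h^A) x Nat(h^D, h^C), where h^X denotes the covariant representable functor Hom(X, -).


By the Yoneda lemma, Nat(h^B, h^A) is isomorphic to Hom(A, B),
so |Nat(h^B, h^A)| = |Hom(A, B)| and |Nat(h^D, h^C)| = |Hom(C, D)|.
|Hom(A, B)| = 4, |Hom(C, D)| = 6.
|Nat(h^B, h^A) x Nat(h^D, h^C)| = 4 * 6 = 24

24


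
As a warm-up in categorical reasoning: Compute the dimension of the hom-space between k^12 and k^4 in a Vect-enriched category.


In Vect-enriched categories, Hom(k^n, k^m) is the space of m x n matrices.
dim(Hom(k^12, k^4)) = 4 * 12 = 48

48


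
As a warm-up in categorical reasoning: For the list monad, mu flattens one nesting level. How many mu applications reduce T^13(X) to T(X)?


Each application of mu: T^2 -> T removes one layer of nesting.
Starting at depth 13 (i.e., T^13(X)), we need to reach T(X).
Number of mu applications = 13 - 1 = 12

12


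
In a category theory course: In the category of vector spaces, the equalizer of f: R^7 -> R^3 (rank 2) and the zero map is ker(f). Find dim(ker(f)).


The equalizer of f and the zero map is ker(f).
By the rank-nullity theorem: dim(ker(f)) = dim(domain) - rank(f).
dim(ker(f)) = 7 - 2 = 5

5


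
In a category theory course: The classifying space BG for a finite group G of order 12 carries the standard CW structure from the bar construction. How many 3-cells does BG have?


In the bar-construction CW model of BG, the n-cells are indexed by
n-tuples [g_1|...|g_n] of non-identity elements of G (degenerate
simplices with some g_i = e do not contribute cells), so there are
(|G| - 1)^n n-cells.
For dim = 3 with |G| = 12:
cells = (12 - 1)^3 = 11^3 = 1331

1331


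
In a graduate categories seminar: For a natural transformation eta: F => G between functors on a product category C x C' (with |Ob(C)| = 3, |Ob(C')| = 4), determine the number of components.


A natural transformation eta: F => G assigns one component morphism per
object of the domain category.
The domain is the product category C x C', so
|Ob(C x C')| = |Ob(C)| * |Ob(C')| = 3 * 4 = 12.
Therefore eta has 12 component morphisms.

12


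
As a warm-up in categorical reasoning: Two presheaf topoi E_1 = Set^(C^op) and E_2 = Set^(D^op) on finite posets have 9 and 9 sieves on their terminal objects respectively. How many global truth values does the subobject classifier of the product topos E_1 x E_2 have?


In a product of presheaf topoi E_1 x E_2, the subobject classifier
is Omega = Omega_1 x Omega_2 (componentwise), so
|Omega(top)| = |Omega_1(top_1)| * |Omega_2(top_2)|.
= 9 * 9 = 81.

81


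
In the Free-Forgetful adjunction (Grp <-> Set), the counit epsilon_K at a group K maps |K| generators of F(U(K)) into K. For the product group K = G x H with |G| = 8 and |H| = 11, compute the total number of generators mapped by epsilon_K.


The counit epsilon_K: F(U(K)) -> K of the Free-Forgetful adjunction
maps |K| generators of F(U(K)) into K. For K = G x H (the product group),
|G x H| = |G| * |H|.
Total generators mapped = 8 * 11 = 88.

88


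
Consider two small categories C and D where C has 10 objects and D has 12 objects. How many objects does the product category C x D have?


The product category C x D has objects that are pairs (c, d).
Number of pairs = |Ob(C)| * |Ob(D)| = 10 * 12 = 120

120


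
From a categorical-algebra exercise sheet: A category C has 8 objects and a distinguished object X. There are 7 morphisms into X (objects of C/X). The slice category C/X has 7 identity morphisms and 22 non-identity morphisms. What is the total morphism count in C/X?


In the slice category C/X, objects are morphisms to X.
Identity morphisms: 7 (one per object of C/X).
Non-identity morphisms: 22.
Total = 7 + 22 = 29

29


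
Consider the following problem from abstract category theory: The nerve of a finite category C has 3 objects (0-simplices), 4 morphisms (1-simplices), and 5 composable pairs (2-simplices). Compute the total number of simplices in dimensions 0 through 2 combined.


The 2-skeleton of the nerve N(C) consists of simplices in dimensions 0, 1, 2:
  |N(C)_0| = 3 (objects)
  |N(C)_1| = 4 (morphisms)
  |N(C)_2| = 5 (composable pairs)
Total = 3 + 4 + 5 = 12

12


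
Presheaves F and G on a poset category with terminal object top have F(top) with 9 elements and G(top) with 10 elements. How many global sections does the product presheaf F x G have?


Global sections of a presheaf on a poset with terminal top satisfy
Gamma(H) ~ H(top). Presheaves admit pointwise products, so
(F x G)(top) = F(top) x G(top) (Cartesian product).
|Gamma(F x G)| = |F(top)| * |G(top)| = 9 * 10 = 90.

90


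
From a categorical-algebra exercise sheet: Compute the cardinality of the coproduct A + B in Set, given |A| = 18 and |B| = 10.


In Set, the coproduct A + B is the disjoint union.
|A + B| = |A| + |B| = 18 + 10 = 28

28


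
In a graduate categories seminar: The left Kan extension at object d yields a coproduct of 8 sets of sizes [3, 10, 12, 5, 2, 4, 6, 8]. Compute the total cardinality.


Pointwise, the left Kan extension (Lan_F H)(d) is the colimit, indexed
by the comma category (F downarrow d), of H composed with the
projection (F downarrow d) -> C. Here that colimit is given
as a coproduct (disjoint union) of sets, so its cardinality is the
sum of the sizes of the summands.
Coproduct of sets with sizes: 3 + 10 + 12 + 5 + 2 + 4 + 6 + 8
= 50

50


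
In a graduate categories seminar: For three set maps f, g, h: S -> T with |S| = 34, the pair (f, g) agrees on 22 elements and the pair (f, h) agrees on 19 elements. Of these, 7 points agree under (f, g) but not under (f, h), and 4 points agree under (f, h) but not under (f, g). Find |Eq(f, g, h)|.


Eq(f, g, h) is the triple-agreement set: points in S where all three
maps take the same value. Using inclusion-exclusion on the pairwise data:
Pair (f, g) agrees on 22 points; pair (f, h) on 19 points.
Points agreeing under (f, g) but not (f, h) = 7; under (f, h) but not (f, g) = 4.
Triple-agreement = agreement-in-(f, g) minus points that agree under (f, g) but not (f, h):
|Eq(f, g, h)| = 22 - 7 = 15
(cross-check via (f, h): 19 - 4 = 15.)

15


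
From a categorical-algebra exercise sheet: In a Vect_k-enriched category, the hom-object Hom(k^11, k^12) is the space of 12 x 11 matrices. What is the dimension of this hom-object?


In Vect-enriched categories, Hom(k^n, k^m) is the space of m x n matrices.
dim(Hom(k^11, k^12)) = 12 * 11 = 132

132


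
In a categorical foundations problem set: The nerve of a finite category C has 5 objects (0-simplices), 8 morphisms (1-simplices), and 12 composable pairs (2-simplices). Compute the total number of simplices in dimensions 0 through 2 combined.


The 2-skeleton of the nerve N(C) consists of simplices in dimensions 0, 1, 2:
  |N(C)_0| = 5 (objects)
  |N(C)_1| = 8 (morphisms)
  |N(C)_2| = 12 (composable pairs)
Total = 5 + 8 + 12 = 25

25


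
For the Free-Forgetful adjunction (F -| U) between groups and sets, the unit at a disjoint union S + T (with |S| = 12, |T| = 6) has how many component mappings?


The unit eta_X: X -> U(F(X)) of the Free-Forgetful adjunction
maps each element of X to a generator of F(X). For X = S + T (disjoint
union in Set), |S + T| = |S| + |T|.
Total mappings = 12 + 6 = 18.

18


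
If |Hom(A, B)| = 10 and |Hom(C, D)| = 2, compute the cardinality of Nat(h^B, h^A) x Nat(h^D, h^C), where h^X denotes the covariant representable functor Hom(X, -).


By the Yoneda lemma, Nat(h^B, h^A) is isomorphic to Hom(A, B),
so |Nat(h^B, h^A)| = |Hom(A, B)| and |Nat(h^D, h^C)| = |Hom(C, D)|.
|Hom(A, B)| = 10, |Hom(C, D)| = 2.
|Nat(h^B, h^A) x Nat(h^D, h^C)| = 10 * 2 = 20

20


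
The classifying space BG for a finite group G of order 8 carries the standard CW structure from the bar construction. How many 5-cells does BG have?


In the bar-construction CW model of BG, the n-cells are indexed by
n-tuples [g_1|...|g_n] of non-identity elements of G (degenerate
simplices with some g_i = e do not contribute cells), so there are
(|G| - 1)^n n-cells.
For dim = 5 with |G| = 8:
cells = (8 - 1)^5 = 7^5 = 16807

16807


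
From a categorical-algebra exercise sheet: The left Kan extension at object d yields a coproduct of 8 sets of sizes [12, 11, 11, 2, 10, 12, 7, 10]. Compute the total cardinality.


Pointwise, the left Kan extension (Lan_F H)(d) is the colimit, indexed
by the comma category (F downarrow d), of H composed with the
projection (F downarrow d) -> C. Here that colimit is given
as a coproduct (disjoint union) of sets, so its cardinality is the
sum of the sizes of the summands.
Coproduct of sets with sizes: 12 + 11 + 11 + 2 + 10 + 12 + 7 + 10
= 75

75
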